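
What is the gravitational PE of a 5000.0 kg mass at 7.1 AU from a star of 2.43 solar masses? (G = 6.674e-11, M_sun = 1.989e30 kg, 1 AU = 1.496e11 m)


M = 2.43 * 1.989e30 kg = 4.83327e+30 kg; r = 7.1 AU * 1.496e11 m/AU = 1.06216e+12 m. U = -GM*m/r = -(6.674e-11 * 4.83327e+30 * 5000.0) / 1.06216e+12 = -1.518e+12

-1.518e+12 J


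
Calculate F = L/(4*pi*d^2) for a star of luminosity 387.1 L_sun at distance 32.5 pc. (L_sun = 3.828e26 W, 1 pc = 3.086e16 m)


F = L / (4*pi*d^2) = 1.482e+29 / (4*pi*(1.003e+18)^2) = 1.172e-08

1.172e-08 W/m^2


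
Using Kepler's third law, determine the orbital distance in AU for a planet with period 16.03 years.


a = P^(2/3) = 16.03^(2/3) = 6.3575

6.3575 AU


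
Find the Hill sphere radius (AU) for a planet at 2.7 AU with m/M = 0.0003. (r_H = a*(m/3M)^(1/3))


r_H = a * (m/3M)^(1/3) = 2.7 * (0.0003/3)^(1/3) = 0.1253

0.1253 AU


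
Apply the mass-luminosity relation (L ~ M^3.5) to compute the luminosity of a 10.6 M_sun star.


L/L_sun = (M/M_sun)^3.5 = 10.6^3.5 = 3877.6672

3877.6672 L_sun


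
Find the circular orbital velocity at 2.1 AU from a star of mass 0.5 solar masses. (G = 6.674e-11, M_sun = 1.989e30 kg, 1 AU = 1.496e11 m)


v = sqrt(GM/r) = sqrt(6.674e-11 * 9.945e+29 / 3.142e+11) = 14535.1678

14535.1678 m/s


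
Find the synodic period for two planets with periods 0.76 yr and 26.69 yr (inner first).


1/P_syn = |1/P1 - 1/P2| = |1/0.76 - 1/26.69| => P_syn = 0.7823

0.7823 years


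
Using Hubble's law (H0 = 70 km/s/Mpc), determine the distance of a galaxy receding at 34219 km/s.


d = v / H0 = 34219 / 70 = 488.8429

488.8429 Mpc


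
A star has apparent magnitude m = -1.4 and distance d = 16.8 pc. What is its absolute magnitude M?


M = m - 5*log10(d) + 5 = -1.4 - 5*log10(16.8) + 5 = -2.5265

-2.5265


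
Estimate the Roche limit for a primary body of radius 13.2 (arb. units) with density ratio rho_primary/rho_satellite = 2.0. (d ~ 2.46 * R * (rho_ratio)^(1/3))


d_Roche = 2.46 * 13.2 * 2.0^(1/3) = 40.9122

40.9122


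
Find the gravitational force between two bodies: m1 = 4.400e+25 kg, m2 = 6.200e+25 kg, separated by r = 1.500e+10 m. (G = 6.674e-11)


F = G*m1*m2/r^2 = 6.674e-11 * 4.400e+25 * 6.200e+25 / (1.500e+10)^2 = 6.674e-11 * 2.728e+51 / 2.250e+20 = 8.092e+20

8.092e+20 N


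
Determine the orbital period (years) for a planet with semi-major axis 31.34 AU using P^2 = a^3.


P = a^(3/2) = 31.34^1.5 = 175.448

175.448 years


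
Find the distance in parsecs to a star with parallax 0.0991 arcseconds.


d = 1/p = 1/0.0991 = 10.0908

10.0908 pc


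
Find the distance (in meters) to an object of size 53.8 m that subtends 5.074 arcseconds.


D = size / theta_rad, theta_rad = 5.074 * pi/(180*3600) = 2.460e-05, D = 2.187e+06

2.187e+06 m


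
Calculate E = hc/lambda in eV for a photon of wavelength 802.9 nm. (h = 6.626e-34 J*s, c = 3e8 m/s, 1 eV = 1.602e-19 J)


E = hc/lambda = 6.626e-34 * 3e8 / 8.029e-07 = 2.476e-19 J = 1.5454 eV

1.5454 eV


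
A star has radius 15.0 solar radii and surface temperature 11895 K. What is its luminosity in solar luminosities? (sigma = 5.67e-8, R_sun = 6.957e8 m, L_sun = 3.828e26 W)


R = 15.0 * 6.957e8 m = 1.04355e+10 m. L = 4*pi*R^2*sigma*T^4 = 4*pi*(1.04355e+10)^2 * 5.67e-8 * 11895^4 = 1.553378297e+30 W. L/L_sun = 1.553378297e+30 / 3.828e26 = 4057.937

4057.937 L_sun


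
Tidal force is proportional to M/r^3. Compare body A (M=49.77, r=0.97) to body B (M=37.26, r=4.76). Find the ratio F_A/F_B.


Ratio = (M1/r1^3) / (M2/r2^3) = (49.77/0.97^3) / (37.26/4.76^3) = 157.8449

157.8449


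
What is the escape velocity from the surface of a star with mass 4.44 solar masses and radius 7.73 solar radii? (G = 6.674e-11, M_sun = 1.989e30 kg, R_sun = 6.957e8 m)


M = 4.44 * 1.989e30 kg = 8.83116e+30 kg; R = 7.73 * 6.957e8 m = 5.377761e+09 m. v_esc = sqrt(2GM/R) = sqrt(2 * 6.674e-11 * 8.83116e+30 / 5.377761e+09) = 468183.6326

468183.6326 m/s


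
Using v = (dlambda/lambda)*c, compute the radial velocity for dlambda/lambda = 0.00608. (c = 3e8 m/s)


v = (dlambda/lambda) * c = 0.00608 * 3e8 = 1.824e+06

1.824e+06 m/s


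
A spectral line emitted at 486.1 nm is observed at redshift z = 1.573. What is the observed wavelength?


lam_obs = lam_emit * (1 + z) = 486.1 * (1 + 1.573) = 1250.7353

1250.7353 nm


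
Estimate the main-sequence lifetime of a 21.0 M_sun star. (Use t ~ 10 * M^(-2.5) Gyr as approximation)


t = 10 * M^(-2.5) = 10 * 21.0^(-2.5) = 0.0049

0.0049 Gyr


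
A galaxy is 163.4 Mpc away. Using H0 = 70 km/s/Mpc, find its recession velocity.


v = H0 * d = 70 * 163.4 = 11438.0

11438.0 km/s


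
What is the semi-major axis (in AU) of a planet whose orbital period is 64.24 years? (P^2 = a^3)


a = P^(2/3) = 64.24^(2/3) = 16.04

16.04 AU


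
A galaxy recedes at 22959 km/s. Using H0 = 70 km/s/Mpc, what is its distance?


d = v / H0 = 22959 / 70 = 327.9857

327.9857 Mpc


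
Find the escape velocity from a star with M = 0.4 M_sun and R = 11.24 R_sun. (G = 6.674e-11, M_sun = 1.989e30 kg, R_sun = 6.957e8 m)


M = 0.4 * 1.989e30 kg = 7.956e+29 kg; R = 11.24 * 6.957e8 m = 7.819668e+09 m. v_esc = sqrt(2GM/R) = sqrt(2 * 6.674e-11 * 7.956e+29 / 7.819668e+09) = 116536.3278

116536.3278 m/s


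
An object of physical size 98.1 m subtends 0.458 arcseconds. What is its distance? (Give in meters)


D = size / theta_rad, theta_rad = 0.458 * pi/(180*3600) = 2.220e-06, D = 4.418e+07

4.418e+07 m


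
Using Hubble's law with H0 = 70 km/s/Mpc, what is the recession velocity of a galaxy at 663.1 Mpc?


v = H0 * d = 70 * 663.1 = 46417.0

46417.0 km/s


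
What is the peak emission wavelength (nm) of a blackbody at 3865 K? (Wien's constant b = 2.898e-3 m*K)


lam_max = b / T = 2.898e-3 / 3865 = 7.498e-07 m = 749.806 nm

749.806 nm


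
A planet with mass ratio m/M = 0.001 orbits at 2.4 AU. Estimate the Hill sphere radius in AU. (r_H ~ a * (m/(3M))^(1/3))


r_H = a * (m/3M)^(1/3) = 2.4 * (0.001/3)^(1/3) = 0.1664

0.1664 AU


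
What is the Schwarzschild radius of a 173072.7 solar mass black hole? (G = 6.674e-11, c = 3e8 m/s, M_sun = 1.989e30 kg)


M = 173072.7 * 1.989e30 kg = 3.442416003e+35 kg. rs = 2GM/c^2 = 2 * 6.674e-11 * 3.442416003e+35 / (3e8)^2 = 5.105e+08

5.105e+08 m


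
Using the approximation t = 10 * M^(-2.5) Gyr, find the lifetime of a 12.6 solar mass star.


t = 10 * M^(-2.5) = 10 * 12.6^(-2.5) = 0.0177

0.0177 Gyr


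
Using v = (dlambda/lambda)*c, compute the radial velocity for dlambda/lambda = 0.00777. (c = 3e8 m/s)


v = (dlambda/lambda) * c = 0.00777 * 3e8 = 2.331e+06

2.331e+06 m/s


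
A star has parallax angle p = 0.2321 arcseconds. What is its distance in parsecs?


d = 1/p = 1/0.2321 = 4.3085

4.3085 pc


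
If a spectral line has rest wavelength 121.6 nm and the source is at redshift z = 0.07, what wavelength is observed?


lam_obs = lam_emit * (1 + z) = 121.6 * (1 + 0.07) = 130.112

130.112 nm


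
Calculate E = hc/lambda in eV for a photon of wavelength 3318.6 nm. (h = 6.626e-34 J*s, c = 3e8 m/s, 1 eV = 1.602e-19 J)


E = hc/lambda = 6.626e-34 * 3e8 / 3.319e-06 = 5.990e-20 J = 0.3739 eV

0.3739 eV


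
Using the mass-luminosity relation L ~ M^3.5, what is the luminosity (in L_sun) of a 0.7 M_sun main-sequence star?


L/L_sun = (M/M_sun)^3.5 = 0.7^3.5 = 0.287

0.287 L_sun


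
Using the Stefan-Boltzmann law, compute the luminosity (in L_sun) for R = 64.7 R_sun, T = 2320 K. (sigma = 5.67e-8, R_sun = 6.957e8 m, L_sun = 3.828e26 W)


R = 64.7 * 6.957e8 m = 4.501179e+10 m. L = 4*pi*R^2*sigma*T^4 = 4*pi*(4.501179e+10)^2 * 5.67e-8 * 2320^4 = 4.182129056e+28 W. L/L_sun = 4.182129056e+28 / 3.828e26 = 109.251

109.251 L_sun


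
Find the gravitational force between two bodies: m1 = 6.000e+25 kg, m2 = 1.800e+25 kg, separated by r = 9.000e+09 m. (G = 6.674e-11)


F = G*m1*m2/r^2 = 6.674e-11 * 6.000e+25 * 1.800e+25 / (9.000e+09)^2 = 6.674e-11 * 1.080e+51 / 8.100e+19 = 8.899e+20

8.899e+20 N


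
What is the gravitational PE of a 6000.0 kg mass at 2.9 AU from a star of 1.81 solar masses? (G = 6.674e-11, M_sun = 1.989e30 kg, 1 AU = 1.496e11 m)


M = 1.81 * 1.989e30 kg = 3.60009e+30 kg; r = 2.9 AU * 1.496e11 m/AU = 4.3384e+11 m. U = -GM*m/r = -(6.674e-11 * 3.60009e+30 * 6000.0) / 4.3384e+11 = -3.323e+12

-3.323e+12 J


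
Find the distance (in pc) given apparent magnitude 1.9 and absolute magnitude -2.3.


d = 10^((m - M + 5)/5) = 10^((1.9 - -2.3 + 5)/5) = 69.1831

69.1831 pc


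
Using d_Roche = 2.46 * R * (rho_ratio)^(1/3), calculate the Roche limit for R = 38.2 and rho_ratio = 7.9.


d_Roche = 2.46 * 38.2 * 7.9^(1/3) = 187.1576

187.1576


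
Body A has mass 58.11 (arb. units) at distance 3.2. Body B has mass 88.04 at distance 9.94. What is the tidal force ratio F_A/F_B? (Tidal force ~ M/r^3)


Ratio = (M1/r1^3) / (M2/r2^3) = (58.11/3.2^3) / (88.04/9.94^3) = 19.7824

19.7824


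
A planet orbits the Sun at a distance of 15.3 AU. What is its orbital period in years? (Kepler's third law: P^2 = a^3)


P = a^(3/2) = 15.3^1.5 = 59.8463

59.8463 years


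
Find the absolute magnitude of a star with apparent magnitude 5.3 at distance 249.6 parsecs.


M = m - 5*log10(d) + 5 = 5.3 - 5*log10(249.6) + 5 = -1.6862

-1.6862


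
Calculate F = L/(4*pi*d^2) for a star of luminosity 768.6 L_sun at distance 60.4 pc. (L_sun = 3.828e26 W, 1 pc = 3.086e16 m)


F = L / (4*pi*d^2) = 2.942e+29 / (4*pi*(1.864e+18)^2) = 6.739e-09

6.739e-09 W/m^2


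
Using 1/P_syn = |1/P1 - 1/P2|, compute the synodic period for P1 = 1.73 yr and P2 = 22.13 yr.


1/P_syn = |1/P1 - 1/P2| = |1/1.73 - 1/22.13| => P_syn = 1.8767

1.8767 years


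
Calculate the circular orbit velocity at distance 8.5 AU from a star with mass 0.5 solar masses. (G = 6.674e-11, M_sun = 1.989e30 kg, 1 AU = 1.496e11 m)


v = sqrt(GM/r) = sqrt(6.674e-11 * 9.945e+29 / 1.272e+12) = 7224.7069

7224.7069 m/s


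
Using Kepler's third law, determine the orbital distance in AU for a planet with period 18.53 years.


a = P^(2/3) = 18.53^(2/3) = 7.0025

7.0025 AU


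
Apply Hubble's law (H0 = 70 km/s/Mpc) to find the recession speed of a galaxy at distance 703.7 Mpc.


v = H0 * d = 70 * 703.7 = 49259.0

49259.0 km/s


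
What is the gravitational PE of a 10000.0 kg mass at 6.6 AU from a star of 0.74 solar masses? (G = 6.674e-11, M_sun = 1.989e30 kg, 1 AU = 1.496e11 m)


M = 0.74 * 1.989e30 kg = 1.47186e+30 kg; r = 6.6 AU * 1.496e11 m/AU = 9.8736e+11 m. U = -GM*m/r = -(6.674e-11 * 1.47186e+30 * 10000.0) / 9.8736e+11 = -9.949e+11

-9.949e+11 J


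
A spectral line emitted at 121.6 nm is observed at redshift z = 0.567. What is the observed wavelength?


lam_obs = lam_emit * (1 + z) = 121.6 * (1 + 0.567) = 190.5472

190.5472 nm


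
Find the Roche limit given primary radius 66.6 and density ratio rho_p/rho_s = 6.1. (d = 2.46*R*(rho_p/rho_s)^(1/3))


d_Roche = 2.46 * 66.6 * 6.1^(1/3) = 299.3546

299.3546


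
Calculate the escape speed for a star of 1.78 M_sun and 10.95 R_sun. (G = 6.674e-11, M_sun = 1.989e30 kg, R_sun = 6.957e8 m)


M = 1.78 * 1.989e30 kg = 3.54042e+30 kg; R = 10.95 * 6.957e8 m = 7.617915e+09 m. v_esc = sqrt(2GM/R) = sqrt(2 * 6.674e-11 * 3.54042e+30 / 7.617915e+09) = 249067.7115

249067.7115 m/s


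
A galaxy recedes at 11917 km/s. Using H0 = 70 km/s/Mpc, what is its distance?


d = v / H0 = 11917 / 70 = 170.2429

170.2429 Mpc


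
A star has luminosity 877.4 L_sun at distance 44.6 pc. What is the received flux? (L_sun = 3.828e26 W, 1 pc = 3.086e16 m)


F = L / (4*pi*d^2) = 3.359e+29 / (4*pi*(1.376e+18)^2) = 1.411e-08

1.411e-08 W/m^2


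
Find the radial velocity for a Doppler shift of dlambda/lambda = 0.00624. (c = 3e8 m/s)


v = (dlambda/lambda) * c = 0.00624 * 3e8 = 1.872e+06

1.872e+06 m/s


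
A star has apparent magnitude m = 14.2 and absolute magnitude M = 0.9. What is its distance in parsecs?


d = 10^((m - M + 5)/5) = 10^((14.2 - 0.9 + 5)/5) = 4570.8819

4570.8819 pc


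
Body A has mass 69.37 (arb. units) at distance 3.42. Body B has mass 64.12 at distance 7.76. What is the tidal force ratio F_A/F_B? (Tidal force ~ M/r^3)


Ratio = (M1/r1^3) / (M2/r2^3) = (69.37/3.42^3) / (64.12/7.76^3) = 12.6382

12.6382


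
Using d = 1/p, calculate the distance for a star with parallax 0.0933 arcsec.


d = 1/p = 1/0.0933 = 10.7181

10.7181 pc


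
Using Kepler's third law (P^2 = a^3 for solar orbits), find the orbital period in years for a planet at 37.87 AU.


P = a^(3/2) = 37.87^1.5 = 233.0467

233.0467 years


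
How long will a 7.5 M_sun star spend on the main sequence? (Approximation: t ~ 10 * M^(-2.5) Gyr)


t = 10 * M^(-2.5) = 10 * 7.5^(-2.5) = 0.0649

0.0649 Gyr


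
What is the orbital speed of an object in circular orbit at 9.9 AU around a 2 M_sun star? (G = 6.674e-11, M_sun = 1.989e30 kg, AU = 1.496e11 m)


v = sqrt(GM/r) = sqrt(6.674e-11 * 3.978e+30 / 1.481e+12) = 13388.8136

13388.8136 m/s


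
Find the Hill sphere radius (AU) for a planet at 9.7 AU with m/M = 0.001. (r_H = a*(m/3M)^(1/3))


r_H = a * (m/3M)^(1/3) = 9.7 * (0.001/3)^(1/3) = 0.6726

0.6726 AU


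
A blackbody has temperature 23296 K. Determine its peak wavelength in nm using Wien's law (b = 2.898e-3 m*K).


lam_max = b / T = 2.898e-3 / 23296 = 1.244e-07 m = 124.399 nm

124.399 nm


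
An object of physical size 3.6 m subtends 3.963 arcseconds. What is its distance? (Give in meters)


D = size / theta_rad, theta_rad = 3.963 * pi/(180*3600) = 1.921e-05, D = 187371.5121

187371.5121 m


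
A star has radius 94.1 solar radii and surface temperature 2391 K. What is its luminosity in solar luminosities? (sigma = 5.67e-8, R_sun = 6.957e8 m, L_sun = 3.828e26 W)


R = 94.1 * 6.957e8 m = 6.546537e+10 m. L = 4*pi*R^2*sigma*T^4 = 4*pi*(6.546537e+10)^2 * 5.67e-8 * 2391^4 = 9.980090533e+28 W. L/L_sun = 9.980090533e+28 / 3.828e26 = 260.7129

260.7129 L_sun


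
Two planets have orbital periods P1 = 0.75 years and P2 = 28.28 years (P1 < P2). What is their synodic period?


1/P_syn = |1/P1 - 1/P2| = |1/0.75 - 1/28.28| => P_syn = 0.7704

0.7704 years


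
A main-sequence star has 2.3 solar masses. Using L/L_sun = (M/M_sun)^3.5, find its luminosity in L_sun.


L/L_sun = (M/M_sun)^3.5 = 2.3^3.5 = 18.4522

18.4522 L_sun


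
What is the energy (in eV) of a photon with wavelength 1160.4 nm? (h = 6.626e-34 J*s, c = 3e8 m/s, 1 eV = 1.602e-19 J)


E = hc/lambda = 6.626e-34 * 3e8 / 1.160e-06 = 1.713e-19 J = 1.0693 eV

1.0693 eV


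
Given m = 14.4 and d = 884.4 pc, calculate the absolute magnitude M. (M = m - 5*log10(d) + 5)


M = m - 5*log10(d) + 5 = 14.4 - 5*log10(884.4) + 5 = 4.6668

4.6668


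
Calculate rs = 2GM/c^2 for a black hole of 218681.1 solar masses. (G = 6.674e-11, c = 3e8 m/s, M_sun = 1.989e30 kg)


M = 218681.1 * 1.989e30 kg = 4.349567079e+35 kg. rs = 2GM/c^2 = 2 * 6.674e-11 * 4.349567079e+35 / (3e8)^2 = 6.451e+08

6.451e+08 m


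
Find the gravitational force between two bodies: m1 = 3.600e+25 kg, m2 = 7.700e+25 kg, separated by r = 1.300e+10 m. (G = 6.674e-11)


F = G*m1*m2/r^2 = 6.674e-11 * 3.600e+25 * 7.700e+25 / (1.300e+10)^2 = 6.674e-11 * 2.772e+51 / 1.690e+20 = 1.095e+21

1.095e+21 N


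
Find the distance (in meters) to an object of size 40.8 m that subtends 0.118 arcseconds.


D = size / theta_rad, theta_rad = 0.118 * pi/(180*3600) = 5.721e-07, D = 7.132e+07

7.132e+07 m


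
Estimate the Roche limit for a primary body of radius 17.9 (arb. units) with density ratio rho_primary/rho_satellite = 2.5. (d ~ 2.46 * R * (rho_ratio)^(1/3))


d_Roche = 2.46 * 17.9 * 2.5^(1/3) = 59.7633

59.7633


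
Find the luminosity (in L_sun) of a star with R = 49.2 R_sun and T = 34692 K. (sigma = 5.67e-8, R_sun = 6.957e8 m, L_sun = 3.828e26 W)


R = 49.2 * 6.957e8 m = 3.422844e+10 m. L = 4*pi*R^2*sigma*T^4 = 4*pi*(3.422844e+10)^2 * 5.67e-8 * 34692^4 = 1.209161988e+33 W. L/L_sun = 1.209161988e+33 / 3.828e26 = 3.159e+06

3.159e+06 L_sun


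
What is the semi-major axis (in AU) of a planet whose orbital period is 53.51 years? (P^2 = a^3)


a = P^(2/3) = 53.51^(2/3) = 14.2001

14.2001 AU


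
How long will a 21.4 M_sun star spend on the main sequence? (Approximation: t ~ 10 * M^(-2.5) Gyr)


t = 10 * M^(-2.5) = 10 * 21.4^(-2.5) = 0.0047

0.0047 Gyr


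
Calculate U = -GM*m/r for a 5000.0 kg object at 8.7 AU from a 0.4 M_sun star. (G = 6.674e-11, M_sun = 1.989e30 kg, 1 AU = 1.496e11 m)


M = 0.4 * 1.989e30 kg = 7.956e+29 kg; r = 8.7 AU * 1.496e11 m/AU = 1.30152e+12 m. U = -GM*m/r = -(6.674e-11 * 7.956e+29 * 5000.0) / 1.30152e+12 = -2.040e+11

-2.040e+11 J


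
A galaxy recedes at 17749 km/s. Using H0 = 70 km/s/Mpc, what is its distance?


d = v / H0 = 17749 / 70 = 253.5571

253.5571 Mpc


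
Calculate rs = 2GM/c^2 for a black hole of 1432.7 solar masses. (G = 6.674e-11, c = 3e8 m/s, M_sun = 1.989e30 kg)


M = 1432.7 * 1.989e30 kg = 2.8496403e+33 kg. rs = 2GM/c^2 = 2 * 6.674e-11 * 2.8496403e+33 / (3e8)^2 = 4.226e+06

4.226e+06 m


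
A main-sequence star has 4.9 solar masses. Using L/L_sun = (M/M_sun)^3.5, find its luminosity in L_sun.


L/L_sun = (M/M_sun)^3.5 = 4.9^3.5 = 260.4272

260.4272 L_sun


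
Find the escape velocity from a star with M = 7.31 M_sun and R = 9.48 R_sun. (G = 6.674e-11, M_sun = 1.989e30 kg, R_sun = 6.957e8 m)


M = 7.31 * 1.989e30 kg = 1.453959e+31 kg; R = 9.48 * 6.957e8 m = 6.595236e+09 m. v_esc = sqrt(2GM/R) = sqrt(2 * 6.674e-11 * 1.453959e+31 / 6.595236e+09) = 542461.6101

542461.6101 m/s


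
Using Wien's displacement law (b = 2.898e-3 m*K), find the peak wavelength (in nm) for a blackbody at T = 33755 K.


lam_max = b / T = 2.898e-3 / 33755 = 8.585e-08 m = 85.8539 nm

85.8539 nm


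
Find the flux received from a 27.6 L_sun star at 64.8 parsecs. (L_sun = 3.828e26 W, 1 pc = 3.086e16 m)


F = L / (4*pi*d^2) = 1.057e+28 / (4*pi*(2.000e+18)^2) = 2.102e-10

2.102e-10 W/m^2


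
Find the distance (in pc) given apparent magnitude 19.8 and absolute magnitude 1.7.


d = 10^((m - M + 5)/5) = 10^((19.8 - 1.7 + 5)/5) = 41686.9383

41686.9383 pc


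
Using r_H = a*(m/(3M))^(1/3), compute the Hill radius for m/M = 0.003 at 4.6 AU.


r_H = a * (m/3M)^(1/3) = 4.6 * (0.003/3)^(1/3) = 0.46

0.46 AU


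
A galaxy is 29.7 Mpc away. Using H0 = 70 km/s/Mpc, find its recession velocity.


v = H0 * d = 70 * 29.7 = 2079.0

2079.0 km/s


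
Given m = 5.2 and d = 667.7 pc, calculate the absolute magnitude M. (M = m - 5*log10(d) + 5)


M = m - 5*log10(d) + 5 = 5.2 - 5*log10(667.7) + 5 = -3.9229

-3.9229


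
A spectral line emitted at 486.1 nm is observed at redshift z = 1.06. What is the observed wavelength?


lam_obs = lam_emit * (1 + z) = 486.1 * (1 + 1.06) = 1001.366

1001.366 nm


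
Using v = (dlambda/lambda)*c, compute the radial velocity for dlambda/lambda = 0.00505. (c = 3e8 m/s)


v = (dlambda/lambda) * c = 0.00505 * 3e8 = 1.515e+06

1.515e+06 m/s


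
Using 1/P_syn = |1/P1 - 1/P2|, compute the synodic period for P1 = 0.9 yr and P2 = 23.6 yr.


1/P_syn = |1/P1 - 1/P2| = |1/0.9 - 1/23.6| => P_syn = 0.9357

0.9357 years


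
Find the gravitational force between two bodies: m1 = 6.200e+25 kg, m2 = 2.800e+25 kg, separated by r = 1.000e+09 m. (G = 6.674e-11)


F = G*m1*m2/r^2 = 6.674e-11 * 6.200e+25 * 2.800e+25 / (1.000e+09)^2 = 6.674e-11 * 1.736e+51 / 1.000e+18 = 1.159e+23

1.159e+23 N


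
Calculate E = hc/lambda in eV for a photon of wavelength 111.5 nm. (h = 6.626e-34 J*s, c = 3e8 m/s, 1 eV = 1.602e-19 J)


E = hc/lambda = 6.626e-34 * 3e8 / 1.115e-07 = 1.783e-18 J = 11.1285 eV

11.1285 eV


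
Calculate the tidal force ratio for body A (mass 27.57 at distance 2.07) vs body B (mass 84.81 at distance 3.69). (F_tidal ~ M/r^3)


Ratio = (M1/r1^3) / (M2/r2^3) = (27.57/2.07^3) / (84.81/3.69^3) = 1.8414

1.8414


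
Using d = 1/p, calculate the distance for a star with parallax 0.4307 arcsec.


d = 1/p = 1/0.4307 = 2.3218

2.3218 pc


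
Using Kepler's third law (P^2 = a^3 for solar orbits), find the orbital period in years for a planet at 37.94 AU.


P = a^(3/2) = 37.94^1.5 = 233.6932

233.6932 years


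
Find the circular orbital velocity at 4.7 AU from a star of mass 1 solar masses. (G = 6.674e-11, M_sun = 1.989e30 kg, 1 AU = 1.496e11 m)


v = sqrt(GM/r) = sqrt(6.674e-11 * 1.989e+30 / 7.031e+11) = 13740.2858

13740.2858 m/s


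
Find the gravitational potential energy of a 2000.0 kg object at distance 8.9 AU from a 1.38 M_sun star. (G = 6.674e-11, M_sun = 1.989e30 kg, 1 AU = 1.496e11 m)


M = 1.38 * 1.989e30 kg = 2.74482e+30 kg; r = 8.9 AU * 1.496e11 m/AU = 1.33144e+12 m. U = -GM*m/r = -(6.674e-11 * 2.74482e+30 * 2000.0) / 1.33144e+12 = -2.752e+11

-2.752e+11 J


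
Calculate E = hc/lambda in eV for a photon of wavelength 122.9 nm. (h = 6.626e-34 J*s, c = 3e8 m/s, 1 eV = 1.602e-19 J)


E = hc/lambda = 6.626e-34 * 3e8 / 1.229e-07 = 1.617e-18 J = 10.0962 eV

10.0962 eV


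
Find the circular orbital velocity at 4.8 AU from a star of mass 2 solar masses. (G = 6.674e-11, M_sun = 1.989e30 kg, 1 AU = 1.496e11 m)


v = sqrt(GM/r) = sqrt(6.674e-11 * 3.978e+30 / 7.181e+11) = 19228.2197

19228.2197 m/s


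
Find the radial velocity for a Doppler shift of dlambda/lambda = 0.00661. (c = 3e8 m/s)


v = (dlambda/lambda) * c = 0.00661 * 3e8 = 1.983e+06

1.983e+06 m/s


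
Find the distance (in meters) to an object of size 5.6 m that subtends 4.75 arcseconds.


D = size / theta_rad, theta_rad = 4.75 * pi/(180*3600) = 2.303e-05, D = 243175.3505

243175.3505 m


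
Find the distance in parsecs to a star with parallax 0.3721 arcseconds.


d = 1/p = 1/0.3721 = 2.6874

2.6874 pc


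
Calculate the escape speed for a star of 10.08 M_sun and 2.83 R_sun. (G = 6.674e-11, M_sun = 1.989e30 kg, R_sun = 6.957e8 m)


M = 10.08 * 1.989e30 kg = 2.004912e+31 kg; R = 2.83 * 6.957e8 m = 1.968831e+09 m. v_esc = sqrt(2GM/R) = sqrt(2 * 6.674e-11 * 2.004912e+31 / 1.968831e+09) = 1.166e+06

1.166e+06 m/s


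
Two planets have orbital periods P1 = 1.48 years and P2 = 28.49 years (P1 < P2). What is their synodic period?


1/P_syn = |1/P1 - 1/P2| = |1/1.48 - 1/28.49| => P_syn = 1.5611

1.5611 years


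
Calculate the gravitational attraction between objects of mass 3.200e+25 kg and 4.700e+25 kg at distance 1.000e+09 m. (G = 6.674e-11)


F = G*m1*m2/r^2 = 6.674e-11 * 3.200e+25 * 4.700e+25 / (1.000e+09)^2 = 6.674e-11 * 1.504e+51 / 1.000e+18 = 1.004e+23

1.004e+23 N


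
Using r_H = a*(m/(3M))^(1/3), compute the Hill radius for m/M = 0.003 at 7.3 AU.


r_H = a * (m/3M)^(1/3) = 7.3 * (0.003/3)^(1/3) = 0.73

0.73 AU


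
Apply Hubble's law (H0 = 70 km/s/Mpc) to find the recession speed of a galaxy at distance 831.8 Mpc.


v = H0 * d = 70 * 831.8 = 58226.0

58226.0 km/s


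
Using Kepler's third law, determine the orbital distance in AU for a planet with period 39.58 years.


a = P^(2/3) = 39.58^(2/3) = 11.6141

11.6141 AU


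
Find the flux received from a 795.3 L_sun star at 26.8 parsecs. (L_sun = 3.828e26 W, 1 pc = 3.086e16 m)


F = L / (4*pi*d^2) = 3.044e+29 / (4*pi*(8.270e+17)^2) = 3.542e-08

3.542e-08 W/m^2


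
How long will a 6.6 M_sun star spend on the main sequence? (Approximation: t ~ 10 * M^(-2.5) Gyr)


t = 10 * M^(-2.5) = 10 * 6.6^(-2.5) = 0.0894

0.0894 Gyr


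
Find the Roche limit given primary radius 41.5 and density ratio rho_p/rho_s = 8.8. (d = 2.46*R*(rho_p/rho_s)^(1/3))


d_Roche = 2.46 * 41.5 * 8.8^(1/3) = 210.771

210.771


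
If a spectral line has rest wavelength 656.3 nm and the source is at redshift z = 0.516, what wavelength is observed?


lam_obs = lam_emit * (1 + z) = 656.3 * (1 + 0.516) = 994.9508

994.9508 nm


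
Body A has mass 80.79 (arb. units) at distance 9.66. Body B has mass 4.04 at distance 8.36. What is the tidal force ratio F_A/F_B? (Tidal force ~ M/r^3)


Ratio = (M1/r1^3) / (M2/r2^3) = (80.79/9.66^3) / (4.04/8.36^3) = 12.9618

12.9618


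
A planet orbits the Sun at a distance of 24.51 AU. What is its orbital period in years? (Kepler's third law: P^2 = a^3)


P = a^(3/2) = 24.51^1.5 = 121.3431

121.3431 years


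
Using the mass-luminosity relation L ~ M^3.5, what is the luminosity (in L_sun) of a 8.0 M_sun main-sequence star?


L/L_sun = (M/M_sun)^3.5 = 8.0^3.5 = 1448.1547

1448.1547 L_sun


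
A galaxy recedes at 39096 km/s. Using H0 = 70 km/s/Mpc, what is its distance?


d = v / H0 = 39096 / 70 = 558.5143

558.5143 Mpc


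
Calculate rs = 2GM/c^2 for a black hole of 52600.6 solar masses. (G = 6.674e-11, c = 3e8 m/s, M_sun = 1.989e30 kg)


M = 52600.6 * 1.989e30 kg = 1.046225934e+35 kg. rs = 2GM/c^2 = 2 * 6.674e-11 * 1.046225934e+35 / (3e8)^2 = 1.552e+08

1.552e+08 m


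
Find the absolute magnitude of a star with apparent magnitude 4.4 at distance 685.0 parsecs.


M = m - 5*log10(d) + 5 = 4.4 - 5*log10(685.0) + 5 = -4.7785

-4.7785


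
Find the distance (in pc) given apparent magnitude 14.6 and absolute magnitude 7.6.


d = 10^((m - M + 5)/5) = 10^((14.6 - 7.6 + 5)/5) = 251.1886

251.1886 pc


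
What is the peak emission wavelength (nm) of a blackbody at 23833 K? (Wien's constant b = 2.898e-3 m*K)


lam_max = b / T = 2.898e-3 / 23833 = 1.216e-07 m = 121.5961 nm

121.5961 nm


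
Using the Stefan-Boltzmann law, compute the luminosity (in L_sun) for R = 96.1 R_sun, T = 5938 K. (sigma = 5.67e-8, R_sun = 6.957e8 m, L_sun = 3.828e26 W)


R = 96.1 * 6.957e8 m = 6.685677e+10 m. L = 4*pi*R^2*sigma*T^4 = 4*pi*(6.685677e+10)^2 * 5.67e-8 * 5938^4 = 3.95953766e+30 W. L/L_sun = 3.95953766e+30 / 3.828e26 = 10343.6198

10343.6198 L_sun


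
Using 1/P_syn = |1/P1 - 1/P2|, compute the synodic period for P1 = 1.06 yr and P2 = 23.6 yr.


1/P_syn = |1/P1 - 1/P2| = |1/1.06 - 1/23.6| => P_syn = 1.1098

1.1098 years


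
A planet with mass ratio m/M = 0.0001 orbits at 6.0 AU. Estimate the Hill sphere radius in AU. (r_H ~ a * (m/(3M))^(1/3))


r_H = a * (m/3M)^(1/3) = 6.0 * (0.0001/3)^(1/3) = 0.1931

0.1931 AU


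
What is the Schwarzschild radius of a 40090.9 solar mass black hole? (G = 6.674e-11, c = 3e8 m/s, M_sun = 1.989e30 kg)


M = 40090.9 * 1.989e30 kg = 7.97408001e+34 kg. rs = 2GM/c^2 = 2 * 6.674e-11 * 7.97408001e+34 / (3e8)^2 = 1.183e+08

1.183e+08 m


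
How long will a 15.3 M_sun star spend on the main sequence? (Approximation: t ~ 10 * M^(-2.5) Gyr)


t = 10 * M^(-2.5) = 10 * 15.3^(-2.5) = 0.0109

0.0109 Gyr


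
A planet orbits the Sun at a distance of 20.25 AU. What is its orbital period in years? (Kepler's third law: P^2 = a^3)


P = a^(3/2) = 20.25^1.5 = 91.125

91.125 years


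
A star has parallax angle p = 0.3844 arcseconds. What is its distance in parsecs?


d = 1/p = 1/0.3844 = 2.6015

2.6015 pc


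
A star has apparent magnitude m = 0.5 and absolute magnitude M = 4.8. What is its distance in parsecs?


d = 10^((m - M + 5)/5) = 10^((0.5 - 4.8 + 5)/5) = 1.3804

1.3804 pc


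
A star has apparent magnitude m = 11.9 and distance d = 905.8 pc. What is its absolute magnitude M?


M = m - 5*log10(d) + 5 = 11.9 - 5*log10(905.8) + 5 = 2.1148

2.1148


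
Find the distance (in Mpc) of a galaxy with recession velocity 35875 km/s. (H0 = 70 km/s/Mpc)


d = v / H0 = 35875 / 70 = 512.5

512.5 Mpc


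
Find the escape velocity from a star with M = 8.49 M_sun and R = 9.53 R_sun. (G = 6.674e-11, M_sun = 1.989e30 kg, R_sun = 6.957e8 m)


M = 8.49 * 1.989e30 kg = 1.688661e+31 kg; R = 9.53 * 6.957e8 m = 6.630021e+09 m. v_esc = sqrt(2GM/R) = sqrt(2 * 6.674e-11 * 1.688661e+31 / 6.630021e+09) = 583071.5935

583071.5935 m/s


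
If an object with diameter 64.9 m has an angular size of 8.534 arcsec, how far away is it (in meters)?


D = size / theta_rad, theta_rad = 8.534 * pi/(180*3600) = 4.137e-05, D = 1.569e+06

1.569e+06 m


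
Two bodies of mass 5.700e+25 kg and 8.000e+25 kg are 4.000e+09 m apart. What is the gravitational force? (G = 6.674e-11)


F = G*m1*m2/r^2 = 6.674e-11 * 5.700e+25 * 8.000e+25 / (4.000e+09)^2 = 6.674e-11 * 4.560e+51 / 1.600e+19 = 1.902e+22

1.902e+22 N


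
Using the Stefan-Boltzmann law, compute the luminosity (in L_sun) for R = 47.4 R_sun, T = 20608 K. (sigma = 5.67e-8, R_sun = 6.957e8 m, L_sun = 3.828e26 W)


R = 47.4 * 6.957e8 m = 3.297618e+10 m. L = 4*pi*R^2*sigma*T^4 = 4*pi*(3.297618e+10)^2 * 5.67e-8 * 20608^4 = 1.397452309e+32 W. L/L_sun = 1.397452309e+32 / 3.828e26 = 365060.6869

365060.6869 L_sun


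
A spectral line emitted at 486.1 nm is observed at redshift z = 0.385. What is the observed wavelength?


lam_obs = lam_emit * (1 + z) = 486.1 * (1 + 0.385) = 673.2485

673.2485 nm


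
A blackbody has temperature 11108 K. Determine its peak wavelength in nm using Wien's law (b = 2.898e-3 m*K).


lam_max = b / T = 2.898e-3 / 11108 = 2.609e-07 m = 260.8931 nm

260.8931 nm


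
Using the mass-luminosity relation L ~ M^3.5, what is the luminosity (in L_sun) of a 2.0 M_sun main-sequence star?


L/L_sun = (M/M_sun)^3.5 = 2.0^3.5 = 11.3137

11.3137 L_sun


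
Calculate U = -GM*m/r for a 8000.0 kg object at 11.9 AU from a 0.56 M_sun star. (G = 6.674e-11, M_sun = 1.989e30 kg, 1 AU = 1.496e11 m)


M = 0.56 * 1.989e30 kg = 1.11384e+30 kg; r = 11.9 AU * 1.496e11 m/AU = 1.78024e+12 m. U = -GM*m/r = -(6.674e-11 * 1.11384e+30 * 8000.0) / 1.78024e+12 = -3.341e+11

-3.341e+11 J


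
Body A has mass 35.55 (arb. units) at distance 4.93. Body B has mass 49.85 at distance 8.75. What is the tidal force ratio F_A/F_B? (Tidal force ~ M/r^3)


Ratio = (M1/r1^3) / (M2/r2^3) = (35.55/4.93^3) / (49.85/8.75^3) = 3.9871

3.9871


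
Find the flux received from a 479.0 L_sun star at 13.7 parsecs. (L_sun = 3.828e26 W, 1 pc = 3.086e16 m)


F = L / (4*pi*d^2) = 1.834e+29 / (4*pi*(4.228e+17)^2) = 8.163e-08

8.163e-08 W/m^2


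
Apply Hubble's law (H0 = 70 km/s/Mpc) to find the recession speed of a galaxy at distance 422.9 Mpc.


v = H0 * d = 70 * 422.9 = 29603.0

29603.0 km/s


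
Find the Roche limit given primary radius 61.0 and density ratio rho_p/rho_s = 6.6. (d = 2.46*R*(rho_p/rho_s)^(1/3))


d_Roche = 2.46 * 61.0 * 6.6^(1/3) = 281.4792

281.4792


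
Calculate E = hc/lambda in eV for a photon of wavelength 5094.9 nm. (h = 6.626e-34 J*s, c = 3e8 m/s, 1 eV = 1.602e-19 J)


E = hc/lambda = 6.626e-34 * 3e8 / 5.095e-06 = 3.902e-20 J = 0.2435 eV

0.2435 eV


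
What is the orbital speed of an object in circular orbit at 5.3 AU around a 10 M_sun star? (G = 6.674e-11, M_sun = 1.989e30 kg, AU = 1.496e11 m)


v = sqrt(GM/r) = sqrt(6.674e-11 * 1.989e+31 / 7.929e+11) = 40917.2805

40917.2805 m/s


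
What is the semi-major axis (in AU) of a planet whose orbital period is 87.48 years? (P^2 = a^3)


a = P^(2/3) = 87.48^(2/3) = 19.7063

19.7063 AU


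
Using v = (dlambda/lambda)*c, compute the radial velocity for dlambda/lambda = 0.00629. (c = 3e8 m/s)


v = (dlambda/lambda) * c = 0.00629 * 3e8 = 1.887e+06

1.887e+06 m/s


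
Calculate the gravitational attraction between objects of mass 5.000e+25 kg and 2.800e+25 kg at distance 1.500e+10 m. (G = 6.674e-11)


F = G*m1*m2/r^2 = 6.674e-11 * 5.000e+25 * 2.800e+25 / (1.500e+10)^2 = 6.674e-11 * 1.400e+51 / 2.250e+20 = 4.153e+20

4.153e+20 N


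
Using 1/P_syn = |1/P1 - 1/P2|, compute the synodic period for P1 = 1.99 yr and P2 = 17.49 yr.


1/P_syn = |1/P1 - 1/P2| = |1/1.99 - 1/17.49| => P_syn = 2.2455

2.2455 years


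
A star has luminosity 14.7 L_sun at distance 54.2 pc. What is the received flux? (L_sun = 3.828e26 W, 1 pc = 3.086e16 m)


F = L / (4*pi*d^2) = 5.627e+27 / (4*pi*(1.673e+18)^2) = 1.601e-10

1.601e-10 W/m^2


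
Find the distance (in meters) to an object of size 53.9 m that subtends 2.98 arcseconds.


D = size / theta_rad, theta_rad = 2.98 * pi/(180*3600) = 1.445e-05, D = 3.731e+06

3.731e+06 m


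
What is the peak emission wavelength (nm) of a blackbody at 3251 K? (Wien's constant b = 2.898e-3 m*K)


lam_max = b / T = 2.898e-3 / 3251 = 8.914e-07 m = 891.418 nm

891.418 nm


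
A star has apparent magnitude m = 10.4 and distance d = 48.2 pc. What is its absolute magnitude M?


M = m - 5*log10(d) + 5 = 10.4 - 5*log10(48.2) + 5 = 6.9848

6.9848


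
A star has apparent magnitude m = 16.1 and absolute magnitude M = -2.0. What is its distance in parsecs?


d = 10^((m - M + 5)/5) = 10^((16.1 - -2.0 + 5)/5) = 41686.9383

41686.9383 pc


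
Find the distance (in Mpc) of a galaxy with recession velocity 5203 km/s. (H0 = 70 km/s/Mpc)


d = v / H0 = 5203 / 70 = 74.3286

74.3286 Mpc


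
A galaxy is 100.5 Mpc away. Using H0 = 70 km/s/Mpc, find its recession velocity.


v = H0 * d = 70 * 100.5 = 7035.0

7035.0 km/s


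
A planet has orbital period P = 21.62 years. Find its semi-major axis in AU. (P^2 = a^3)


a = P^(2/3) = 21.62^(2/3) = 7.7608

7.7608 AU


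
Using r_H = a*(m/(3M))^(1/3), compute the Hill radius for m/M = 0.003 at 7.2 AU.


r_H = a * (m/3M)^(1/3) = 7.2 * (0.003/3)^(1/3) = 0.72

0.72 AU


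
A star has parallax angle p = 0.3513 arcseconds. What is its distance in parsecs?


d = 1/p = 1/0.3513 = 2.8466

2.8466 pc


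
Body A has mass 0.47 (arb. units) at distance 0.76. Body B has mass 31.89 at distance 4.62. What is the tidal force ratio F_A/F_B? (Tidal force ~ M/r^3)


Ratio = (M1/r1^3) / (M2/r2^3) = (0.47/0.76^3) / (31.89/4.62^3) = 3.3108

3.3108


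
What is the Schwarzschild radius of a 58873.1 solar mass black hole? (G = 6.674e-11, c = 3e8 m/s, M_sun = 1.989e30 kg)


M = 58873.1 * 1.989e30 kg = 1.170985959e+35 kg. rs = 2GM/c^2 = 2 * 6.674e-11 * 1.170985959e+35 / (3e8)^2 = 1.737e+08

1.737e+08 m


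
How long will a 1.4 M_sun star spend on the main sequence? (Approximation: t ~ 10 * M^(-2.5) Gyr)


t = 10 * M^(-2.5) = 10 * 1.4^(-2.5) = 4.312

4.312 Gyr


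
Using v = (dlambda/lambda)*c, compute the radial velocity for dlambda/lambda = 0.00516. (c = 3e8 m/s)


v = (dlambda/lambda) * c = 0.00516 * 3e8 = 1.548e+06

1.548e+06 m/s


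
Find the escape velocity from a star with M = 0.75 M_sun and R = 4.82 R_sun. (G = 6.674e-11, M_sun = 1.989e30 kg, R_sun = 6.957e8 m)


M = 0.75 * 1.989e30 kg = 1.49175e+30 kg; R = 4.82 * 6.957e8 m = 3.353274e+09 m. v_esc = sqrt(2GM/R) = sqrt(2 * 6.674e-11 * 1.49175e+30 / 3.353274e+09) = 243680.9625

243680.9625 m/s


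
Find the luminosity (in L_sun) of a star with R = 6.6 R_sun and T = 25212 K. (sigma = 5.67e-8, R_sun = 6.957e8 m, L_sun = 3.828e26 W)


R = 6.6 * 6.957e8 m = 4.59162e+09 m. L = 4*pi*R^2*sigma*T^4 = 4*pi*(4.59162e+09)^2 * 5.67e-8 * 25212^4 = 6.069515076e+30 W. L/L_sun = 6.069515076e+30 / 3.828e26 = 15855.5775

15855.5775 L_sun


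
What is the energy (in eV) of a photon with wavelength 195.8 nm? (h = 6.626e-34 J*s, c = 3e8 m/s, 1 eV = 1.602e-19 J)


E = hc/lambda = 6.626e-34 * 3e8 / 1.958e-07 = 1.015e-18 J = 6.3372 eV

6.3372 eV


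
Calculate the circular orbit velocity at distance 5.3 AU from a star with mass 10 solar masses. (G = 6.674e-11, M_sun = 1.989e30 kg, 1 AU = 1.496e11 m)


v = sqrt(GM/r) = sqrt(6.674e-11 * 1.989e+31 / 7.929e+11) = 40917.2805

40917.2805 m/s


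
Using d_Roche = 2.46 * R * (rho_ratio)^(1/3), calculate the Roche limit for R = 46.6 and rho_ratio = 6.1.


d_Roche = 2.46 * 46.6 * 6.1^(1/3) = 209.4583

209.4583


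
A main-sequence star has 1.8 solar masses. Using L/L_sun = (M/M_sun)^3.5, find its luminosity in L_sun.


L/L_sun = (M/M_sun)^3.5 = 1.8^3.5 = 7.8244

7.8244 L_sun


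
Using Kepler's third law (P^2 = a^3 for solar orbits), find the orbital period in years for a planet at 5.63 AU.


P = a^(3/2) = 5.63^1.5 = 13.3587

13.3587 years


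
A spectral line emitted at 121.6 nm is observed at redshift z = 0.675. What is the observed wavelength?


lam_obs = lam_emit * (1 + z) = 121.6 * (1 + 0.675) = 203.68

203.68 nm


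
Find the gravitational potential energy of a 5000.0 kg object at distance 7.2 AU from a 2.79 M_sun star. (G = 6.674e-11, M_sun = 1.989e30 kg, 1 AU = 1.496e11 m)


M = 2.79 * 1.989e30 kg = 5.54931e+30 kg; r = 7.2 AU * 1.496e11 m/AU = 1.07712e+12 m. U = -GM*m/r = -(6.674e-11 * 5.54931e+30 * 5000.0) / 1.07712e+12 = -1.719e+12

-1.719e+12 J


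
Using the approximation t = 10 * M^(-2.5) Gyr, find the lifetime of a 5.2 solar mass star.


t = 10 * M^(-2.5) = 10 * 5.2^(-2.5) = 0.1622

0.1622 Gyr


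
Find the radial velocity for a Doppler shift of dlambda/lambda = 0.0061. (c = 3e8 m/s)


v = (dlambda/lambda) * c = 0.0061 * 3e8 = 1.830e+06

1.830e+06 m/s


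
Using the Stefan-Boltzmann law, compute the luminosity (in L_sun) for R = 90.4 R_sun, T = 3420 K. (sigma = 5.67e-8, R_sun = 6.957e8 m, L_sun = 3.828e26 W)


R = 90.4 * 6.957e8 m = 6.289128e+10 m. L = 4*pi*R^2*sigma*T^4 = 4*pi*(6.289128e+10)^2 * 5.67e-8 * 3420^4 = 3.855477871e+29 W. L/L_sun = 3.855477871e+29 / 3.828e26 = 1007.1781

1007.1781 L_sun


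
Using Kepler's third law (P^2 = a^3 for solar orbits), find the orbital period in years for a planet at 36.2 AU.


P = a^(3/2) = 36.2^1.5 = 217.8025

217.8025 years


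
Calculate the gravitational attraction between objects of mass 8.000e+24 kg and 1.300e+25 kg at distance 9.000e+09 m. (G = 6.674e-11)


F = G*m1*m2/r^2 = 6.674e-11 * 8.000e+24 * 1.300e+25 / (9.000e+09)^2 = 6.674e-11 * 1.040e+50 / 8.100e+19 = 8.569e+19

8.569e+19 N


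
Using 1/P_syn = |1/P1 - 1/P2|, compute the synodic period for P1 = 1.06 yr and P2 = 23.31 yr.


1/P_syn = |1/P1 - 1/P2| = |1/1.06 - 1/23.31| => P_syn = 1.1105

1.1105 years


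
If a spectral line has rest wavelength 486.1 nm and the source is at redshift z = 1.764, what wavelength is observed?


lam_obs = lam_emit * (1 + z) = 486.1 * (1 + 1.764) = 1343.5804

1343.5804 nm


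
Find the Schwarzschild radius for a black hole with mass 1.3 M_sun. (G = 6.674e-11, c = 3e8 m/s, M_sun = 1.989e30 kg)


M = 1.3 * 1.989e30 kg = 2.5857e+30 kg. rs = 2GM/c^2 = 2 * 6.674e-11 * 2.5857e+30 / (3e8)^2 = 3834.8804

3834.8804 m


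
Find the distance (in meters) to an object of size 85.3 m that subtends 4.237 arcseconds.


D = size / theta_rad, theta_rad = 4.237 * pi/(180*3600) = 2.054e-05, D = 4.153e+06

4.153e+06 m


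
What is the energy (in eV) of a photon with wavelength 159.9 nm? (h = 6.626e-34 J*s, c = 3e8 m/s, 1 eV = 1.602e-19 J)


E = hc/lambda = 6.626e-34 * 3e8 / 1.599e-07 = 1.243e-18 J = 7.76 eV

7.76 eV


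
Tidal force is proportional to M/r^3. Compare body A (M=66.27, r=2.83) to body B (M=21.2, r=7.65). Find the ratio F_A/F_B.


Ratio = (M1/r1^3) / (M2/r2^3) = (66.27/2.83^3) / (21.2/7.65^3) = 61.7456

61.7456


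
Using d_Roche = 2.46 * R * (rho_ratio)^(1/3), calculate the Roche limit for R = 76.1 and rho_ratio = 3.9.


d_Roche = 2.46 * 76.1 * 3.9^(1/3) = 294.6736

294.6736


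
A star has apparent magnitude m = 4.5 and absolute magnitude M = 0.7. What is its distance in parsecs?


d = 10^((m - M + 5)/5) = 10^((4.5 - 0.7 + 5)/5) = 57.544

57.544 pc


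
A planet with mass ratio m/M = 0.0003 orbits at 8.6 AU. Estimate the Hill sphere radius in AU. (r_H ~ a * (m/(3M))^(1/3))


r_H = a * (m/3M)^(1/3) = 8.6 * (0.0003/3)^(1/3) = 0.3992

0.3992 AU


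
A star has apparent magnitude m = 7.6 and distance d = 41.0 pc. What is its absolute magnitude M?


M = m - 5*log10(d) + 5 = 7.6 - 5*log10(41.0) + 5 = 4.5361

4.5361


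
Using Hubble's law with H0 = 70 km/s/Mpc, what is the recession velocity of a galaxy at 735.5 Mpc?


v = H0 * d = 70 * 735.5 = 51485.0

51485.0 km/s


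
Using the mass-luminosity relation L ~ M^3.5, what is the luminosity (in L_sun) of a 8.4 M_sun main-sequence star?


L/L_sun = (M/M_sun)^3.5 = 8.4^3.5 = 1717.8194

1717.8194 L_sun
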